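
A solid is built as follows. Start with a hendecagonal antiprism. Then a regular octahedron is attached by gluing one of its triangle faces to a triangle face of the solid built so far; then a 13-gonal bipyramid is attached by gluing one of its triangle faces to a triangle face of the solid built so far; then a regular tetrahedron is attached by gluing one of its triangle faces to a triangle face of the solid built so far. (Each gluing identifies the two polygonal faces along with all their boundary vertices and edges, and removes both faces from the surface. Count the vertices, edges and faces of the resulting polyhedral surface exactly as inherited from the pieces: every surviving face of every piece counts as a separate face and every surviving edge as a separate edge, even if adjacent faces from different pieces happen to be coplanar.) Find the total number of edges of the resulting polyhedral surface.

92

A hendecagonal antiprism: V=22, E=44, F=24.
Attach a regular octahedron (V=6, E=12, F=8) along a 3-gon: merge 3 vertices and 3 edges, delete both glued faces → V=25, E=53, F=30.
Attach a 13-gonal bipyramid (V=15, E=39, F=26) along a 3-gon: merge 3 vertices and 3 edges, delete both glued faces → V=37, E=89, F=54.
Attach a regular tetrahedron (V=4, E=6, F=4) along a 3-gon: merge 3 vertices and 3 edges, delete both glued faces → V=38, E=92, F=56.
Check: V − E + F = 38 − 92 + 56 = 2.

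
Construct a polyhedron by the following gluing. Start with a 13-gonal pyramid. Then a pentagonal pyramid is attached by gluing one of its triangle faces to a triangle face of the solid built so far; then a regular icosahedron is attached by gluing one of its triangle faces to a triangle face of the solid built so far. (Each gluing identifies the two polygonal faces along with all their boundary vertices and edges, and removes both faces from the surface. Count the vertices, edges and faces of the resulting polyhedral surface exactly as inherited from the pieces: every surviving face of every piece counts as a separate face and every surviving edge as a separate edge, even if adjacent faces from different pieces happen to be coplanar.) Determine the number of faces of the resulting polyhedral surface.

A 13-gonal pyramid: V=14, E=26, F=14.
Attach a pentagonal pyramid (V=6, E=10, F=6) along a 3-gon: merge 3 vertices and 3 edges, delete both glued faces → V=17, E=33, F=18.
Attach a regular icosahedron (V=12, E=30, F=20) along a 3-gon: merge 3 vertices and 3 edges, delete both glued faces → V=26, E=60, F=36.
Check: V − E + F = 26 − 60 + 36 = 2.

36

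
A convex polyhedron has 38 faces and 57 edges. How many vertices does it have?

21

Here V − E + F = 2.
V = 2 + E − F = 2 + 57 − 38 = 21.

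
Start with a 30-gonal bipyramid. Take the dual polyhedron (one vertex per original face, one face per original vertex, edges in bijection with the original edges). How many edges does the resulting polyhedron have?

90

The base solid has V = 32, E = 90, F = 60.
The dual swaps V and F and preserves E: V′ = F = 60, E′ = E = 90, F′ = V = 32.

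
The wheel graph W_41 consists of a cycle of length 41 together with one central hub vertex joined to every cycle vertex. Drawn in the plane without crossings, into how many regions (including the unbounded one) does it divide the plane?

W_41 has V = 41 + 1 = 42 vertices and E = 2·41 = 82 edges.
By Euler's formula F = 2 − V + E = 2 − 42 + 82 = 42.

42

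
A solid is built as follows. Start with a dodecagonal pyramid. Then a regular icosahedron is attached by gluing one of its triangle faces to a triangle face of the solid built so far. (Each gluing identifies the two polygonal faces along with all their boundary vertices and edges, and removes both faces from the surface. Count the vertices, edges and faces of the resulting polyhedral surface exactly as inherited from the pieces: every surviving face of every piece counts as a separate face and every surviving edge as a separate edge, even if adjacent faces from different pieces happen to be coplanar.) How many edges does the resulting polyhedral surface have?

51

A dodecagonal pyramid: V=13, E=24, F=13.
Attach a regular icosahedron (V=12, E=30, F=20) along a 3-gon: merge 3 vertices and 3 edges, delete both glued faces → V=22, E=51, F=31.
Check: V − E + F = 22 − 51 + 31 = 2.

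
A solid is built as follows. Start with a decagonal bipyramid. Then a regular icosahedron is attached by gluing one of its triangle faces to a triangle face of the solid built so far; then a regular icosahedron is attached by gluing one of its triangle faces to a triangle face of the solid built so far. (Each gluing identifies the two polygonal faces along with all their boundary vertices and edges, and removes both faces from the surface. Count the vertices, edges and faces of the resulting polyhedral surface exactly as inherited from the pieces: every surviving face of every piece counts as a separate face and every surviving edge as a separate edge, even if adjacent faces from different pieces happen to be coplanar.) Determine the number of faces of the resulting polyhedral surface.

56

A decagonal bipyramid: V=12, E=30, F=20.
Attach a regular icosahedron (V=12, E=30, F=20) along a 3-gon: merge 3 vertices and 3 edges, delete both glued faces → V=21, E=57, F=38.
Attach a regular icosahedron (V=12, E=30, F=20) along a 3-gon: merge 3 vertices and 3 edges, delete both glued faces → V=30, E=84, F=56.
Check: V − E + F = 30 − 84 + 56 = 2.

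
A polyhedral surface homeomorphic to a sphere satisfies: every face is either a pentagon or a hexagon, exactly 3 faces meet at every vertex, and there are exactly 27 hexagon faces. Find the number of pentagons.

Let x be the number of pentagons; then F = 27 + x.
Edge–face incidences: 2E = 6·27 + 5·x = 162 + 5x.
Every vertex has degree 3, so 3V = 2E.
Euler: V − E + F = 2 ⇒ (2E)/3 − E + (27 + x) = 2.
Multiply by 6: 2·(2E) − 3·(2E) + 6·(27 + x) = 12, i.e. 162 + 6x − (162 + 5x) = 12.
Collecting terms: x = 12.
Then 2E = 162 + 5·12 = 222, so E = 111, V = 2E/3 = 74, F = 27 + 12 = 39.

12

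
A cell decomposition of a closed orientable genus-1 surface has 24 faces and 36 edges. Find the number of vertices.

12

For a closed orientable surface of genus 1, χ = 2 − 2·1 = 0.
V = 0 + E − F = 0 + 36 − 24 = 12.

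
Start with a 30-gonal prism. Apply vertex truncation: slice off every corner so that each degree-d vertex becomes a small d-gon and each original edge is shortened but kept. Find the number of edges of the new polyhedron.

270

The base solid has V = 60, E = 90, F = 32.
Truncation replaces each original edge-end by a new vertex, so V′ = 2E = 180.
Each original edge survives, and each old vertex of degree d contributes d new edges; summing degrees gives Σd = 2E, so E′ = E + 2E = 3E = 270.
Each original face survives and each original vertex becomes one new face: F′ = F + V = 92.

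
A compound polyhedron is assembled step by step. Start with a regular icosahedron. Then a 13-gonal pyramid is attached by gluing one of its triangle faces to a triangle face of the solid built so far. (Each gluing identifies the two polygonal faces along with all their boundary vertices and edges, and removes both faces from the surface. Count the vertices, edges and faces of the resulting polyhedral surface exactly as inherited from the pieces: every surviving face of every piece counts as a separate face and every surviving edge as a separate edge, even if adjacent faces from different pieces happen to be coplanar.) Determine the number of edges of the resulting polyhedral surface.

A regular icosahedron: V=12, E=30, F=20.
Attach a 13-gonal pyramid (V=14, E=26, F=14) along a 3-gon: merge 3 vertices and 3 edges, delete both glued faces → V=23, E=53, F=32.
Check: V − E + F = 23 − 53 + 32 = 2.

53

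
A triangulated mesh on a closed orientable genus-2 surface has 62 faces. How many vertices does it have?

29

χ = 2 − 2·2 = -2, and every face is a triangle so 3F = 2E.
E = 3·62/2 = 93. Then V = -2 + E − F = -2 + 93 − 62 = 29.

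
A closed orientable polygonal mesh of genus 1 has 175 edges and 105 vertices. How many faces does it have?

For a closed orientable surface of genus 1, χ = 2 − 2·1 = 0.
F = 0 − V + E = 0 − 105 + 175 = 70.

70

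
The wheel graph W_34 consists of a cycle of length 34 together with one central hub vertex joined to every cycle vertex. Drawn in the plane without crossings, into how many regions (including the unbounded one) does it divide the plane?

35

W_34 has V = 34 + 1 = 35 vertices and E = 2·34 = 68 edges.
By Euler's formula F = 2 − V + E = 2 − 35 + 68 = 35.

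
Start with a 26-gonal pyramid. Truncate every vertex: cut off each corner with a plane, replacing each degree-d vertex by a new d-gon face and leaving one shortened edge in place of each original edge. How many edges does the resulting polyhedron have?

156

The base solid has V = 27, E = 52, F = 27.
Truncation replaces each original edge-end by a new vertex, so V′ = 2E = 104.
Each original edge survives, and each old vertex of degree d contributes d new edges; summing degrees gives Σd = 2E, so E′ = E + 2E = 3E = 156.
Each original face survives and each original vertex becomes one new face: F′ = F + V = 54.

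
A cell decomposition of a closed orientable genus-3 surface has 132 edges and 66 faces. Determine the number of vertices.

62

For a closed orientable surface of genus 3, χ = 2 − 2·3 = -4.
V = -4 + E − F = -4 + 132 − 66 = 62.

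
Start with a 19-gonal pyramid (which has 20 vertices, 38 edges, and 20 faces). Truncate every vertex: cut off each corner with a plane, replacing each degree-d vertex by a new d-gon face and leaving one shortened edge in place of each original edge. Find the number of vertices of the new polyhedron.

76

Truncation replaces each original edge-end by a new vertex, so V′ = 2E = 76.
Each original edge survives, and each old vertex of degree d contributes d new edges; summing degrees gives Σd = 2E, so E′ = E + 2E = 3E = 114.
Each original face survives and each original vertex becomes one new face: F′ = F + V = 40.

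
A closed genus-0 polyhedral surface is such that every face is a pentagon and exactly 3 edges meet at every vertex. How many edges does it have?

30

Each face has 5 edges and each edge borders two faces, so 2E = 5F.
Each vertex has degree 3, so 3V = 2E and hence V = 5F/3.
Euler: V − E + F = 2 ⇒ (5F/3) − (5F/2) + F = 2.
Multiply by 6: (10 − 15 + 6)F = 12, i.e. 1F = 12.
So F = 12, E = 5·12/2 = 30, V = 5·12/3 = 20.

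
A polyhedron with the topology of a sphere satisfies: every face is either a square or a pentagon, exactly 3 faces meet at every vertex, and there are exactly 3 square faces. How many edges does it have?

Let x be the number of pentagons; then F = 3 + x.
Edge–face incidences: 2E = 4·3 + 5·x = 12 + 5x.
Every vertex has degree 3, so 3V = 2E.
Euler: V − E + F = 2 ⇒ (2E)/3 − E + (3 + x) = 2.
Multiply by 6: 2·(2E) − 3·(2E) + 6·(3 + x) = 12, i.e. 18 + 6x − (12 + 5x) = 12.
Collecting terms: x + 6 = 12, so x = 6.
Then 2E = 12 + 5·6 = 42, so E = 21, V = 2E/3 = 14, F = 3 + 6 = 9.

21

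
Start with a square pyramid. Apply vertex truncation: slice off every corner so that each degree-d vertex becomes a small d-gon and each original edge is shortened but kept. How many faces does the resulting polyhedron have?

10

The base solid has V = 5, E = 8, F = 5.
Truncation replaces each original edge-end by a new vertex, so V′ = 2E = 16.
Each original edge survives, and each old vertex of degree d contributes d new edges; summing degrees gives Σd = 2E, so E′ = E + 2E = 3E = 24.
Each original face survives and each original vertex becomes one new face: F′ = F + V = 10.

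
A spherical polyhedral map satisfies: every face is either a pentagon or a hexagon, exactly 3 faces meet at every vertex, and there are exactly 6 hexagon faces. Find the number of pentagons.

Let x be the number of pentagons; then F = 6 + x.
Edge–face incidences: 2E = 6·6 + 5·x = 36 + 5x.
Every vertex has degree 3, so 3V = 2E.
Euler: V − E + F = 2 ⇒ (2E)/3 − E + (6 + x) = 2.
Multiply by 6: 2·(2E) − 3·(2E) + 6·(6 + x) = 12, i.e. 36 + 6x − (36 + 5x) = 12.
Collecting terms: x = 12.
Then 2E = 36 + 5·12 = 96, so E = 48, V = 2E/3 = 32, F = 6 + 12 = 18.

12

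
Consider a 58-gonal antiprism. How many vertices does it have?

116

An antiprism on an n-gon has two n-gon caps and 2n triangles: V = 2·58 = 116, E = 4·58 = 232, F = 2·58 + 2 = 118.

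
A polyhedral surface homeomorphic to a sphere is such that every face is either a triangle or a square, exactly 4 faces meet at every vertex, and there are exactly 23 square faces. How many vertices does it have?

Let x be the number of triangles; then F = 23 + x.
Edge–face incidences: 2E = 4·23 + 3·x = 92 + 3x.
Every vertex has degree 4, so 4V = 2E.
Euler: V − E + F = 2 ⇒ (2E)/4 − E + (23 + x) = 2.
Multiply by 8: 2·(2E) − 4·(2E) + 8·(23 + x) = 16, i.e. 184 + 8x − 2·(92 + 3x) = 16.
Collecting terms: 2x = 16, so x = 8.
Then 2E = 92 + 3·8 = 116, so E = 58, V = 2E/4 = 29, F = 23 + 8 = 31.

29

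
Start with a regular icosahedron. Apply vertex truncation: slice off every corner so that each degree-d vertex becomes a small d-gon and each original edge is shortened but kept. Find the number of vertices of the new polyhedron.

The base solid has V = 12, E = 30, F = 20.
Truncation replaces each original edge-end by a new vertex, so V′ = 2E = 60.
Each original edge survives, and each old vertex of degree d contributes d new edges; summing degrees gives Σd = 2E, so E′ = E + 2E = 3E = 90.
Each original face survives and each original vertex becomes one new face: F′ = F + V = 32.

60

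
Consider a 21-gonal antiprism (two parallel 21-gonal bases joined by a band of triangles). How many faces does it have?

An antiprism on an n-gon has two n-gon caps and 2n triangles: V = 2·21 = 42, E = 4·21 = 84, F = 2·21 + 2 = 44.
Check: V − E + F = 42 − 84 + 44 = 2.

44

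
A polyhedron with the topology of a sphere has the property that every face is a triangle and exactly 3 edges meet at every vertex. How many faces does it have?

4

Each face has 3 edges and each edge borders two faces, so 2E = 3F.
Each vertex has degree 3, so 3V = 2E and hence V = 3F/3.
Euler: V − E + F = 2 ⇒ (3F/3) − (3F/2) + F = 2.
Multiply by 6: (6 − 9 + 6)F = 12, i.e. 3F = 12.
So F = 4, E = 3·4/2 = 6, V = 3·4/3 = 4.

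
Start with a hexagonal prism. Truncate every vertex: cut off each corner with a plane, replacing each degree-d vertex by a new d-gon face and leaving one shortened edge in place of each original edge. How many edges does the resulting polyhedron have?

The base solid has V = 12, E = 18, F = 8.
Truncation replaces each original edge-end by a new vertex, so V′ = 2E = 36.
Each original edge survives, and each old vertex of degree d contributes d new edges; summing degrees gives Σd = 2E, so E′ = E + 2E = 3E = 54.
Each original face survives and each original vertex becomes one new face: F′ = F + V = 20.

54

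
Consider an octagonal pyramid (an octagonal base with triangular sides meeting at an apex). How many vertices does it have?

9

A pyramid on an n-gon base has one n-gon and n triangles: V = 8 + 1 = 9, E = 2·8 = 16, F = 8 + 1 = 9.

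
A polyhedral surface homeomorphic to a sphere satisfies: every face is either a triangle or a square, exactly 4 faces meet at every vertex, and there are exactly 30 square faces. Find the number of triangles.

Let x be the number of triangles; then F = 30 + x.
Edge–face incidences: 2E = 4·30 + 3·x = 120 + 3x.
Every vertex has degree 4, so 4V = 2E.
Euler: V − E + F = 2 ⇒ (2E)/4 − E + (30 + x) = 2.
Multiply by 8: 2·(2E) − 4·(2E) + 8·(30 + x) = 16, i.e. 240 + 8x − 2·(120 + 3x) = 16.
Collecting terms: 2x = 16, so x = 8.
Then 2E = 120 + 3·8 = 144, so E = 72, V = 2E/4 = 36, F = 30 + 8 = 38.

8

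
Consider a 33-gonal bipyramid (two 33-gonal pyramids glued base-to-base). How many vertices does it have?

35

A bipyramid over an n-gon has 2n triangular faces and n + 2 vertices: V = 33 + 2 = 35, E = 3·33 = 99, F = 2·33 = 66.
Check: V − E + F = 35 − 99 + 66 = 2.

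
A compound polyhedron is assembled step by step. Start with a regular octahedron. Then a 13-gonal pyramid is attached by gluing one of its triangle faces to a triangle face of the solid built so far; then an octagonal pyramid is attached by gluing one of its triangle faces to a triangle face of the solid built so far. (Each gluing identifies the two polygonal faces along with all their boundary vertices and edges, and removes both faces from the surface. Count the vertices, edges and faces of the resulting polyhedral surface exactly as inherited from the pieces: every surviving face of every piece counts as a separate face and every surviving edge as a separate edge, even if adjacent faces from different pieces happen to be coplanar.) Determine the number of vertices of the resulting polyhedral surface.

A regular octahedron: V=6, E=12, F=8.
Attach a 13-gonal pyramid (V=14, E=26, F=14) along a 3-gon: merge 3 vertices and 3 edges, delete both glued faces → V=17, E=35, F=20.
Attach an octagonal pyramid (V=9, E=16, F=9) along a 3-gon: merge 3 vertices and 3 edges, delete both glued faces → V=23, E=48, F=27.
Check: V − E + F = 23 − 48 + 27 = 2.

23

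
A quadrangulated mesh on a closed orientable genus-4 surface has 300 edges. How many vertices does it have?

144

χ = 2 − 2·4 = -6, and every face is a square so 4F = 2E.
F = 2E/4 = 150. Then V = -6 + E − F = -6 + 300 − 150 = 144.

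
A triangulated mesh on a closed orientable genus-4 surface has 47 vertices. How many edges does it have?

χ = 2 − 2·4 = -6, and every face is a triangle so 3F = 2E.
V − E + F = -6 with E = 3F/2 gives 47 − (3/2 − 1)·F = -6, so F = 106 and E = 159.

159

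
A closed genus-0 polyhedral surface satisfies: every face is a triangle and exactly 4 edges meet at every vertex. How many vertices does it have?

6

Each face has 3 edges and each edge borders two faces, so 2E = 3F.
Each vertex has degree 4, so 4V = 2E and hence V = 3F/4.
Euler: V − E + F = 2 ⇒ (3F/4) − (3F/2) + F = 2.
Multiply by 8: (6 − 12 + 8)F = 16, i.e. 2F = 16.
So F = 8, E = 3·8/2 = 12, V = 3·8/4 = 6.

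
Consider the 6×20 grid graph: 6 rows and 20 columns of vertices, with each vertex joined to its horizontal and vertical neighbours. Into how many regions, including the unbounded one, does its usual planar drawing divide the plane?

The grid has V = 6·20 = 120 vertices and E = 6·19 + 20·5 = 214 edges.
F = 2 − V + E = 2 − 120 + 214 = 96.

96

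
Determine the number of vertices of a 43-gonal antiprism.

An antiprism on an n-gon has two n-gon caps and 2n triangles: V = 2·43 = 86, E = 4·43 = 172, F = 2·43 + 2 = 88.

86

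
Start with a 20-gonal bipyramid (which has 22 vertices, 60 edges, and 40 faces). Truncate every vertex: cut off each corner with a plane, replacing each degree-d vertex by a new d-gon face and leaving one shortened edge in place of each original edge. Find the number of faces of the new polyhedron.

Truncation replaces each original edge-end by a new vertex, so V′ = 2E = 120.
Each original edge survives, and each old vertex of degree d contributes d new edges; summing degrees gives Σd = 2E, so E′ = E + 2E = 3E = 180.
Each original face survives and each original vertex becomes one new face: F′ = F + V = 62.

62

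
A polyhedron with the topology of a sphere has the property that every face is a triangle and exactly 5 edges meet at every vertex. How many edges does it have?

30

Each face has 3 edges and each edge borders two faces, so 2E = 3F.
Each vertex has degree 5, so 5V = 2E and hence V = 3F/5.
Euler: V − E + F = 2 ⇒ (3F/5) − (3F/2) + F = 2.
Multiply by 10: (6 − 15 + 10)F = 20, i.e. 1F = 20.
So F = 20, E = 3·20/2 = 30, V = 3·20/5 = 12.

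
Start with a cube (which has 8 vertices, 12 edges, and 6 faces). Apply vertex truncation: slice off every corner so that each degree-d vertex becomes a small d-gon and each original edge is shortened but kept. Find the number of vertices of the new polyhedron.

24

Truncation replaces each original edge-end by a new vertex, so V′ = 2E = 24.
Each original edge survives, and each old vertex of degree d contributes d new edges; summing degrees gives Σd = 2E, so E′ = E + 2E = 3E = 36.
Each original face survives and each original vertex becomes one new face: F′ = F + V = 14.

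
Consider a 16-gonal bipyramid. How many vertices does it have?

18

A bipyramid over an n-gon has 2n triangular faces and n + 2 vertices: V = 16 + 2 = 18, E = 3·16 = 48, F = 2·16 = 32.
Check: V − E + F = 18 − 48 + 32 = 2.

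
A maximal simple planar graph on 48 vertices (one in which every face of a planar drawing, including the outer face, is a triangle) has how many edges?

138

In a plane triangulation 3F = 2E and V − E + F = 2, so E = 3V − 6 = 3·48 − 6 = 138.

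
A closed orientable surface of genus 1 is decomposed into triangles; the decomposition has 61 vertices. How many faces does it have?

χ = 2 − 2·1 = 0, and every face is a triangle so 3F = 2E.
V − E + F = 0 with E = 3F/2 gives 61 − (3/2 − 1)·F = 0, so F = 122 and E = 183.

122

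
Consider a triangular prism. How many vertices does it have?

A prism on an n-gon has two n-gon bases and n rectangular sides: V = 2·3 = 6, E = 3·3 = 9, F = 3 + 2 = 5.

6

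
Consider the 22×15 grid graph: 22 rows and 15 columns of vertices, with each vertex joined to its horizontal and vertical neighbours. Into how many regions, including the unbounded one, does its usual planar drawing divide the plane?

295

The grid has V = 22·15 = 330 vertices and E = 22·14 + 15·21 = 623 edges.
F = 2 − V + E = 2 − 330 + 623 = 295.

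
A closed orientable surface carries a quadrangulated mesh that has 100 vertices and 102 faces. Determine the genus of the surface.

Every face is a square, so 2E = 4·102 = 408, giving E = 204.
χ = V − E + F = 100 − 204 + 102 = -2.
For a closed orientable surface χ = 2 − 2g, so g = (2 − (-2))/2 = 2.

2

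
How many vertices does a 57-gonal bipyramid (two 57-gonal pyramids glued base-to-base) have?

59

A bipyramid over an n-gon has 2n triangular faces and n + 2 vertices: V = 57 + 2 = 59, E = 3·57 = 171, F = 2·57 = 114.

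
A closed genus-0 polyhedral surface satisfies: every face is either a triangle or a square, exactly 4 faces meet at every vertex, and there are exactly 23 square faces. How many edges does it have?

Let x be the number of triangles; then F = 23 + x.
Edge–face incidences: 2E = 4·23 + 3·x = 92 + 3x.
Every vertex has degree 4, so 4V = 2E.
Euler: V − E + F = 2 ⇒ (2E)/4 − E + (23 + x) = 2.
Multiply by 8: 2·(2E) − 4·(2E) + 8·(23 + x) = 16, i.e. 184 + 8x − 2·(92 + 3x) = 16.
Collecting terms: 2x = 16, so x = 8.
Then 2E = 92 + 3·8 = 116, so E = 58, V = 2E/4 = 29, F = 23 + 8 = 31.

58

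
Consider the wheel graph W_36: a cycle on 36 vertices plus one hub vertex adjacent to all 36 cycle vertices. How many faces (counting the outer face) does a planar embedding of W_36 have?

37

W_36 has V = 36 + 1 = 37 vertices and E = 2·36 = 72 edges.
By Euler's formula F = 2 − V + E = 2 − 37 + 72 = 37.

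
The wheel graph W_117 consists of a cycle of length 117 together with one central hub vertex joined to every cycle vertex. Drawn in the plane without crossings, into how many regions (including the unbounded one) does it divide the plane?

W_117 has V = 117 + 1 = 118 vertices and E = 2·117 = 234 edges.
By Euler's formula F = 2 − V + E = 2 − 118 + 234 = 118.

118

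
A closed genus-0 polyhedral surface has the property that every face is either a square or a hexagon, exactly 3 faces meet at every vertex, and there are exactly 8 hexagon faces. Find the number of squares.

Let x be the number of squares; then F = 8 + x.
Edge–face incidences: 2E = 6·8 + 4·x = 48 + 4x.
Every vertex has degree 3, so 3V = 2E.
Euler: V − E + F = 2 ⇒ (2E)/3 − E + (8 + x) = 2.
Multiply by 6: 2·(2E) − 3·(2E) + 6·(8 + x) = 12, i.e. 48 + 6x − (48 + 4x) = 12.
Collecting terms: 2x = 12, so x = 6.
Then 2E = 48 + 4·6 = 72, so E = 36, V = 2E/3 = 24, F = 8 + 6 = 14.

6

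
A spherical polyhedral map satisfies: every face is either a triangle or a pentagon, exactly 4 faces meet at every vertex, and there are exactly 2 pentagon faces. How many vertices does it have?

Let x be the number of triangles; then F = 2 + x.
Edge–face incidences: 2E = 5·2 + 3·x = 10 + 3x.
Every vertex has degree 4, so 4V = 2E.
Euler: V − E + F = 2 ⇒ (2E)/4 − E + (2 + x) = 2.
Multiply by 8: 2·(2E) − 4·(2E) + 8·(2 + x) = 16, i.e. 16 + 8x − 2·(10 + 3x) = 16.
Collecting terms: 2x − 4 = 16, so 2x = 20, so x = 10.
Then 2E = 10 + 3·10 = 40, so E = 20, V = 2E/4 = 10, F = 2 + 10 = 12.

10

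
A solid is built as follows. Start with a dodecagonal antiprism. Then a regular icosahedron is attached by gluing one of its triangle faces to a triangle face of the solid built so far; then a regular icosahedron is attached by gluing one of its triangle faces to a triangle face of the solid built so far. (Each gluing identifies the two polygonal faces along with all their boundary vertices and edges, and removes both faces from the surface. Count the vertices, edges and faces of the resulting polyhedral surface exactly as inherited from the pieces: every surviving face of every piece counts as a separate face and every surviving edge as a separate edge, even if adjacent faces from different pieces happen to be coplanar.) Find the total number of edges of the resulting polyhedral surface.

A dodecagonal antiprism: V=24, E=48, F=26.
Attach a regular icosahedron (V=12, E=30, F=20) along a 3-gon: merge 3 vertices and 3 edges, delete both glued faces → V=33, E=75, F=44.
Attach a regular icosahedron (V=12, E=30, F=20) along a 3-gon: merge 3 vertices and 3 edges, delete both glued faces → V=42, E=102, F=62.
Check: V − E + F = 42 − 102 + 62 = 2.

102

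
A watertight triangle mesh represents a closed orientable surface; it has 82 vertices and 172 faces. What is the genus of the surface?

Every face is a triangle, so 2E = 3·172 = 516, giving E = 258.
χ = V − E + F = 82 − 258 + 172 = -4.
For a closed orientable surface χ = 2 − 2g, so g = (2 − (-4))/2 = 3.

3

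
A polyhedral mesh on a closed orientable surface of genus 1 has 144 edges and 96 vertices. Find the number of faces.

48

For a closed orientable surface of genus 1, χ = 2 − 2·1 = 0.
F = 0 − V + E = 0 − 96 + 144 = 48.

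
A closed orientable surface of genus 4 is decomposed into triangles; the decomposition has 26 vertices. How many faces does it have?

χ = 2 − 2·4 = -6, and every face is a triangle so 3F = 2E.
V − E + F = -6 with E = 3F/2 gives 26 − (3/2 − 1)·F = -6, so F = 64 and E = 96.

64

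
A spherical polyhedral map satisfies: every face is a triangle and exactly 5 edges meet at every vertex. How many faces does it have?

Each face has 3 edges and each edge borders two faces, so 2E = 3F.
Each vertex has degree 5, so 5V = 2E and hence V = 3F/5.
Euler: V − E + F = 2 ⇒ (3F/5) − (3F/2) + F = 2.
Multiply by 10: (6 − 15 + 10)F = 20, i.e. 1F = 20.
So F = 20, E = 3·20/2 = 30, V = 3·20/5 = 12.

20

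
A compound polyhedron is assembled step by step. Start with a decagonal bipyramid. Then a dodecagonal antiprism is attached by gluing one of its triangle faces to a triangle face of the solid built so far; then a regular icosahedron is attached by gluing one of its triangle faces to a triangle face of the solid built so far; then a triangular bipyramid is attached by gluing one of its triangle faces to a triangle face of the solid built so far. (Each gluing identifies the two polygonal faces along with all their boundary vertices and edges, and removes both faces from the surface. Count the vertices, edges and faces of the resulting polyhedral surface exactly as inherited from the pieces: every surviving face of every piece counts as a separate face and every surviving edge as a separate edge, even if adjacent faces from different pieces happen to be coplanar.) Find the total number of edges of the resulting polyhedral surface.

A decagonal bipyramid: V=12, E=30, F=20.
Attach a dodecagonal antiprism (V=24, E=48, F=26) along a 3-gon: merge 3 vertices and 3 edges, delete both glued faces → V=33, E=75, F=44.
Attach a regular icosahedron (V=12, E=30, F=20) along a 3-gon: merge 3 vertices and 3 edges, delete both glued faces → V=42, E=102, F=62.
Attach a triangular bipyramid (V=5, E=9, F=6) along a 3-gon: merge 3 vertices and 3 edges, delete both glued faces → V=44, E=108, F=66.
Check: V − E + F = 44 − 108 + 66 = 2.

108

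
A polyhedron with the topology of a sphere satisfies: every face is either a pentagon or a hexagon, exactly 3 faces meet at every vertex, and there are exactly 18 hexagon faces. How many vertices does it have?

Let x be the number of pentagons; then F = 18 + x.
Edge–face incidences: 2E = 6·18 + 5·x = 108 + 5x.
Every vertex has degree 3, so 3V = 2E.
Euler: V − E + F = 2 ⇒ (2E)/3 − E + (18 + x) = 2.
Multiply by 6: 2·(2E) − 3·(2E) + 6·(18 + x) = 12, i.e. 108 + 6x − (108 + 5x) = 12.
Collecting terms: x = 12.
Then 2E = 108 + 5·12 = 168, so E = 84, V = 2E/3 = 56, F = 18 + 12 = 30.

56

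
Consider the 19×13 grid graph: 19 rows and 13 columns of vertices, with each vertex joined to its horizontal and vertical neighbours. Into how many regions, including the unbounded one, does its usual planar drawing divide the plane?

The grid has V = 19·13 = 247 vertices and E = 19·12 + 13·18 = 462 edges.
F = 2 − V + E = 2 − 247 + 462 = 217.

217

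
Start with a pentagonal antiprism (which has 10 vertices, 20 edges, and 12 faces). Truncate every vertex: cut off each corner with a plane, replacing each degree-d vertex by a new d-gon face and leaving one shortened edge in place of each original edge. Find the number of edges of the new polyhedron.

Truncation replaces each original edge-end by a new vertex, so V′ = 2E = 40.
Each original edge survives, and each old vertex of degree d contributes d new edges; summing degrees gives Σd = 2E, so E′ = E + 2E = 3E = 60.
Each original face survives and each original vertex becomes one new face: F′ = F + V = 22.

60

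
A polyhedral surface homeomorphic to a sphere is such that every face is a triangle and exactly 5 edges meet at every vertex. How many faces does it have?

Each face has 3 edges and each edge borders two faces, so 2E = 3F.
Each vertex has degree 5, so 5V = 2E and hence V = 3F/5.
Euler: V − E + F = 2 ⇒ (3F/5) − (3F/2) + F = 2.
Multiply by 10: (6 − 15 + 10)F = 20, i.e. 1F = 20.
So F = 20, E = 3·20/2 = 30, V = 3·20/5 = 12.

20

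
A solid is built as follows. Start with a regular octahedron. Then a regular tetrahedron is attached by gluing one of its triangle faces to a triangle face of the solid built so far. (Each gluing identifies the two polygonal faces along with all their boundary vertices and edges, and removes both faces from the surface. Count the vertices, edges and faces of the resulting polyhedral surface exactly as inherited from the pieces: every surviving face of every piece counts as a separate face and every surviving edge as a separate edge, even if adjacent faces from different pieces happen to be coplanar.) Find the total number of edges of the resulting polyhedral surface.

A regular octahedron: V=6, E=12, F=8.
Attach a regular tetrahedron (V=4, E=6, F=4) along a 3-gon: merge 3 vertices and 3 edges, delete both glued faces → V=7, E=15, F=10.
Check: V − E + F = 7 − 15 + 10 = 2.

15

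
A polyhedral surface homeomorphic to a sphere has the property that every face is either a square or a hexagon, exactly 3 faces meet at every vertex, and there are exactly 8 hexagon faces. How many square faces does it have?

Let x be the number of squares; then F = 8 + x.
Edge–face incidences: 2E = 6·8 + 4·x = 48 + 4x.
Every vertex has degree 3, so 3V = 2E.
Euler: V − E + F = 2 ⇒ (2E)/3 − E + (8 + x) = 2.
Multiply by 6: 2·(2E) − 3·(2E) + 6·(8 + x) = 12, i.e. 48 + 6x − (48 + 4x) = 12.
Collecting terms: 2x = 12, so x = 6.
Then 2E = 48 + 4·6 = 72, so E = 36, V = 2E/3 = 24, F = 8 + 6 = 14.

6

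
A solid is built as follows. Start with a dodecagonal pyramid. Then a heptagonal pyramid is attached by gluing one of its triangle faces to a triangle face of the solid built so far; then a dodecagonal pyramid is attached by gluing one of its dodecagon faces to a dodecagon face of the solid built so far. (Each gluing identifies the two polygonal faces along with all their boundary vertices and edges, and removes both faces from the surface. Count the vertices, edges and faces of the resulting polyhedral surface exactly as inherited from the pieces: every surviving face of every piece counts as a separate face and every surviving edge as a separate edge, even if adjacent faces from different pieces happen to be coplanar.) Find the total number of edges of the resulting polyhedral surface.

47

A dodecagonal pyramid: V=13, E=24, F=13.
Attach a heptagonal pyramid (V=8, E=14, F=8) along a 3-gon: merge 3 vertices and 3 edges, delete both glued faces → V=18, E=35, F=19.
Attach a dodecagonal pyramid (V=13, E=24, F=13) along a 12-gon: merge 12 vertices and 12 edges, delete both glued faces → V=19, E=47, F=30.
Check: V − E + F = 19 − 47 + 30 = 2.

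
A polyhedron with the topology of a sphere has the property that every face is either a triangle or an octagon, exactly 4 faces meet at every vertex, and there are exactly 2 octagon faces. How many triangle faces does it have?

16

Let x be the number of triangles; then F = 2 + x.
Edge–face incidences: 2E = 8·2 + 3·x = 16 + 3x.
Every vertex has degree 4, so 4V = 2E.
Euler: V − E + F = 2 ⇒ (2E)/4 − E + (2 + x) = 2.
Multiply by 8: 2·(2E) − 4·(2E) + 8·(2 + x) = 16, i.e. 16 + 8x − 2·(16 + 3x) = 16.
Collecting terms: 2x − 16 = 16, so 2x = 32, so x = 16.
Then 2E = 16 + 3·16 = 64, so E = 32, V = 2E/4 = 16, F = 2 + 16 = 18.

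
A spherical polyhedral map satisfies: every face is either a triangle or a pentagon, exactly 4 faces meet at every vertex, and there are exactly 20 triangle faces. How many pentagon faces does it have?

Let x be the number of pentagons; then F = 20 + x.
Edge–face incidences: 2E = 3·20 + 5·x = 60 + 5x.
Every vertex has degree 4, so 4V = 2E.
Euler: V − E + F = 2 ⇒ (2E)/4 − E + (20 + x) = 2.
Multiply by 8: 2·(2E) − 4·(2E) + 8·(20 + x) = 16, i.e. 160 + 8x − 2·(60 + 5x) = 16.
Collecting terms: −2x + 40 = 16, so −2x = −24, so x = 12.
Then 2E = 60 + 5·12 = 120, so E = 60, V = 2E/4 = 30, F = 20 + 12 = 32.

12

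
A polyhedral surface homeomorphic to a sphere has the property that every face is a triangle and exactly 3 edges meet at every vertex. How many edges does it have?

Each face has 3 edges and each edge borders two faces, so 2E = 3F.
Each vertex has degree 3, so 3V = 2E and hence V = 3F/3.
Euler: V − E + F = 2 ⇒ (3F/3) − (3F/2) + F = 2.
Multiply by 6: (6 − 9 + 6)F = 12, i.e. 3F = 12.
So F = 4, E = 3·4/2 = 6, V = 3·4/3 = 4.

6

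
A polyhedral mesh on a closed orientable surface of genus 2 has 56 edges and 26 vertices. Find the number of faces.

28

For a closed orientable surface of genus 2, χ = 2 − 2·2 = -2.
F = -2 − V + E = -2 − 26 + 56 = 28.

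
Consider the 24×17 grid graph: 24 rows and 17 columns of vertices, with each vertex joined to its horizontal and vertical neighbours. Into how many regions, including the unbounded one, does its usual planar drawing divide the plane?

369

The grid has V = 24·17 = 408 vertices and E = 24·16 + 17·23 = 775 edges.
F = 2 − V + E = 2 − 408 + 775 = 369.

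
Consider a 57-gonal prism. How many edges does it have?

A prism on an n-gon has two n-gon bases and n rectangular sides: V = 2·57 = 114, E = 3·57 = 171, F = 57 + 2 = 59.

171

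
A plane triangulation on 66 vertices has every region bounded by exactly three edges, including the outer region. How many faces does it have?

In a plane triangulation 3F = 2E and V − E + F = 2, so F = 2V − 4 = 2·66 − 4 = 128.

128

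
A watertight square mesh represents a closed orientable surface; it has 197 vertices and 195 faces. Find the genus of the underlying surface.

0

Every face is a square, so 2E = 4·195 = 780, giving E = 390.
χ = V − E + F = 197 − 390 + 195 = 2.
For a closed orientable surface χ = 2 − 2g, so g = (2 − (2))/2 = 0.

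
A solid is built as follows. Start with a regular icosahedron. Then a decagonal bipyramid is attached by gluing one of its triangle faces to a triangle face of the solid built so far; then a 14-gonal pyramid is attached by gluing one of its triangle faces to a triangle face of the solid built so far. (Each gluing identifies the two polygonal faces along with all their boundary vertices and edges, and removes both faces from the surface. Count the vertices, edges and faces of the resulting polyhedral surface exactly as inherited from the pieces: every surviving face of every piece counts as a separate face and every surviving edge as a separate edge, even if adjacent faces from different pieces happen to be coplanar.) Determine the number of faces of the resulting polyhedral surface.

51

A regular icosahedron: V=12, E=30, F=20.
Attach a decagonal bipyramid (V=12, E=30, F=20) along a 3-gon: merge 3 vertices and 3 edges, delete both glued faces → V=21, E=57, F=38.
Attach a 14-gonal pyramid (V=15, E=28, F=15) along a 3-gon: merge 3 vertices and 3 edges, delete both glued faces → V=33, E=82, F=51.
Check: V − E + F = 33 − 82 + 51 = 2.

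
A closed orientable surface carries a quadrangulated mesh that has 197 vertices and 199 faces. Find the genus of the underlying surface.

2

Every face is a square, so 2E = 4·199 = 796, giving E = 398.
χ = V − E + F = 197 − 398 + 199 = -2.
For a closed orientable surface χ = 2 − 2g, so g = (2 − (-2))/2 = 2.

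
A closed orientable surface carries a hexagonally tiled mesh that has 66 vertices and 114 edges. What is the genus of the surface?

6

Every face is a hexagon and each edge borders two faces, so 6F = 2·114, giving F = 38.
χ = V − E + F = 66 − 114 + 38 = -10.
For a closed orientable surface χ = 2 − 2g, so g = (2 − (-10))/2 = 6.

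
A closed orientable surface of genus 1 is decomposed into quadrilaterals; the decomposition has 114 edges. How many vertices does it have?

χ = 2 − 2·1 = 0, and every face is a square so 4F = 2E.
F = 2E/4 = 57. Then V = 0 + E − F = 0 + 114 − 57 = 57.

57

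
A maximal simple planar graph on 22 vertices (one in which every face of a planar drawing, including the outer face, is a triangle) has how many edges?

In a plane triangulation 3F = 2E and V − E + F = 2, so E = 3V − 6 = 3·22 − 6 = 60.

60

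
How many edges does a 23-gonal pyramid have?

A pyramid on an n-gon base has one n-gon and n triangles: V = 23 + 1 = 24, E = 2·23 = 46, F = 23 + 1 = 24.

46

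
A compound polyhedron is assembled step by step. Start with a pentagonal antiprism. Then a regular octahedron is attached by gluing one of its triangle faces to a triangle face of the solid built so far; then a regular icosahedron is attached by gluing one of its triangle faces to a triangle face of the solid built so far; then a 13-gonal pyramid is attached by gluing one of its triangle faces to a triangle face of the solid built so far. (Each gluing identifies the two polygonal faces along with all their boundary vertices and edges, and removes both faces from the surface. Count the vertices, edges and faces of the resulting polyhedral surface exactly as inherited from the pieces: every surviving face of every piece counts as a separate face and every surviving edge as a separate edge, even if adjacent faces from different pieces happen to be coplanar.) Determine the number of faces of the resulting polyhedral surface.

A pentagonal antiprism: V=10, E=20, F=12.
Attach a regular octahedron (V=6, E=12, F=8) along a 3-gon: merge 3 vertices and 3 edges, delete both glued faces → V=13, E=29, F=18.
Attach a regular icosahedron (V=12, E=30, F=20) along a 3-gon: merge 3 vertices and 3 edges, delete both glued faces → V=22, E=56, F=36.
Attach a 13-gonal pyramid (V=14, E=26, F=14) along a 3-gon: merge 3 vertices and 3 edges, delete both glued faces → V=33, E=79, F=48.
Check: V − E + F = 33 − 79 + 48 = 2.

48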